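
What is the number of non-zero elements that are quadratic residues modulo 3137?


For prime p, the number of non-zero quadratic residues is (p-1)/2.
= (3137-1)/2
= 1568

1568


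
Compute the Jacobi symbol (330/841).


Compute (330/841) via quadratic reciprocity:
  pull out 2: (2/841) = +1  (since 841 mod 8 = 1)
  reciprocity: (165/841) -> +(841/165)
  reduce: (16/165)
  pull out 2: (2/165) = -1  (since 165 mod 8 = 5)
  pull out 2: (2/165) = -1  (since 165 mod 8 = 5)
  pull out 2: (2/165) = -1  (since 165 mod 8 = 5)
  pull out 2: (2/165) = -1  (since 165 mod 8 = 5)
  (1/165) = 1
Product of signs = 1

1


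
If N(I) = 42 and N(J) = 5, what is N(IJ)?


N(IJ) = N(I) * N(J)
= 42 * 5
= 210

210


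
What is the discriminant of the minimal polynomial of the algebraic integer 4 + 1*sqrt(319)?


The element 4 + 1*sqrt(319) has minimal polynomial:
x^2 - 8*x - 303
Discriminant = (-8)^2 - 4*(-303)
= 64 + 1212
= 1276

1276


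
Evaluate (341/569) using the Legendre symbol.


p = 569 is prime, so compute (341/569) with the reciprocity algorithm (Jacobi-symbol steps: pull out 2s via (2/n), flip via reciprocity, reduce):
  reciprocity: (341/569) -> +(569/341)
  reduce: (228/341)
  pull out 2: (2/341) = -1  (since 341 mod 8 = 5)
  pull out 2: (2/341) = -1  (since 341 mod 8 = 5)
  reciprocity: (57/341) -> +(341/57)
  reduce: (56/57)
  pull out 2: (2/57) = +1  (since 57 mod 8 = 1)
  pull out 2: (2/57) = +1  (since 57 mod 8 = 1)
  pull out 2: (2/57) = +1  (since 57 mod 8 = 1)
  reciprocity: (7/57) -> +(57/7)
  reduce: (1/7)
  (1/7) = 1
Product of signs = 1
(341/569) = 1

1


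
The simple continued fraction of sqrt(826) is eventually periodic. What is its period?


Run the CF algorithm for sqrt(826).
a_0 = floor(sqrt(826)) = 28; set m_0=0, q_0=1.
Recurrence: m' = q*a - m,  q' = (d - m'^2)/q,  a' = floor((a_0 + m')/q').
  step 1: m=28, q=42, a=1
  step 2: m=14, q=15, a=2
  step 3: m=16, q=38, a=1
  step 4: m=22, q=9, a=5
  step 5: m=23, q=33, a=1
  step 6: m=10, q=22, a=1
  step 7: m=12, q=31, a=1
  step 8: m=19, q=15, a=3
  step 9: m=26, q=10, a=5
  step 10: m=24, q=25, a=2
  step 11: m=26, q=6, a=9
  step 12: m=28, q=7, a=8
  step 13: m=28, q=6, a=9
  step 14: m=26, q=25, a=2
  step 15: m=24, q=10, a=5
  step 16: m=26, q=15, a=3
  step 17: m=19, q=31, a=1
  step 18: m=12, q=22, a=1
  step 19: m=10, q=33, a=1
  step 20: m=23, q=9, a=5
  step 21: m=22, q=38, a=1
  step 22: m=16, q=15, a=2
  step 23: m=14, q=42, a=1
  step 24: m=28, q=1, a=56
a_24 = 2*a_0 = 56, so the period closes here.
sqrt(826) = [28; 1, 2, 1, 5, 1, 1, 1, 3, 5, 2, 9, 8, 9, 2, 5, 3, 1, 1, 1, 5, 1, 2, 1, 56]
Period length = 24

24


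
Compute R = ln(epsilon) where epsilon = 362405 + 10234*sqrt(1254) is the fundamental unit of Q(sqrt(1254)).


epsilon = 362405 + 10234*sqrt(1254)
= 724810.0000
R = ln(724810.0000)
= 13.4937

13.4937


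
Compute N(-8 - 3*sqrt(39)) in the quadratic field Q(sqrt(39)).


N(a + b*sqrt(d)) = a^2 - d*b^2
= (-8)^2 - (39)*(-3)^2
= 64 - 351
= -287

-287


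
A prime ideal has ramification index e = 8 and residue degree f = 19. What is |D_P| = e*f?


|D_P| = e * f
= 8 * 19
= 152

152


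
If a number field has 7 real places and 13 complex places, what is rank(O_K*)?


By Dirichlet's unit theorem:
rank = r1 + r2 - 1
= 7 + 13 - 1
= 19

19


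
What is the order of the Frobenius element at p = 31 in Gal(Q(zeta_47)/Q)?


The Frobenius at p in Gal(Q(zeta_n)/Q) = (Z/nZ)* is the class of p, so its order is ord_47(31), the smallest k >= 1 with 31^k = 1 mod 47.
n = 47 = 47, phi(47) = 46; the order divides phi(n).
Divisors of 46: 1, 2, 23, 46
Repeated squaring mod 47: 31^1 = 31, 31^2 = 21, 31^4 = 18, 31^8 = 42, 31^16 = 25, 31^32 = 14
Test divisors in increasing order:
  k=1: 31^1 = 31 mod 47
  k=2: 31^2 = 21 mod 47
  k=23: 31^23 = 25 * 18 * 21 * 31 = 46 mod 47
  k=46: 31^46 = 14 * 42 * 18 * 21 = 1 mod 47  <- first divisor giving 1
Order = 46

46


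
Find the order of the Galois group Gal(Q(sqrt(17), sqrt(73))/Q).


The 2 square roots of distinct primes are multiplicatively independent over Q,
so [K:Q] = 2^2 and Gal(K/Q) is isomorphic to (Z/2Z)^2.
|Gal| = 2^2 = 4

4


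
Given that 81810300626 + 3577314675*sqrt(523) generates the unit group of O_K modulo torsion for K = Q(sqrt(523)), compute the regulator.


epsilon = 81810300626 + 3577314675*sqrt(523)
= 1.6362e+11
R = ln(1.6362e+11)
= 25.8208

25.8208


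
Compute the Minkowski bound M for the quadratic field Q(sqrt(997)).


d = 997, d mod 4 = 1, so disc(K) = d = 997; |disc(K)| = 997
Real quadratic field, so n = 2, s = r2 = 0, r1 = 2
M = (n!/n^n) * (4/pi)^s * sqrt(|disc(K)|) = (2!/2^2) * (4/pi)^0 * sqrt(997)
= 0.5 * 1.000000 * 31.575307
= 15.7877

15.7877


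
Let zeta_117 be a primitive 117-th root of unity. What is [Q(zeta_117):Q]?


The degree equals Euler's totient phi(117).
117 = 3^2 * 13
phi(117) = 72

72


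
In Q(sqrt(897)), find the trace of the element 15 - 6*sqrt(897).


Tr(a + b*sqrt(d)) = (a + b*sqrt(d)) + (a - b*sqrt(d)) = 2a
= 2 * (15)
= 30

30


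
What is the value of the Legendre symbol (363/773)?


p = 773 is prime, so compute (363/773) with the reciprocity algorithm (Jacobi-symbol steps: pull out 2s via (2/n), flip via reciprocity, reduce):
  reciprocity: (363/773) -> +(773/363)
  reduce: (47/363)
  reciprocity: (47/363) -> -(363/47)
  reduce: (34/47)
  pull out 2: (2/47) = +1  (since 47 mod 8 = 7)
  reciprocity: (17/47) -> +(47/17)
  reduce: (13/17)
  reciprocity: (13/17) -> +(17/13)
  reduce: (4/13)
  pull out 2: (2/13) = -1  (since 13 mod 8 = 5)
  pull out 2: (2/13) = -1  (since 13 mod 8 = 5)
  (1/13) = 1
Product of signs = -1
(363/773) = -1

-1


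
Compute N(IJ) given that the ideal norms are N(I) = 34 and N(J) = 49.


N(IJ) = N(I) * N(J)
= 34 * 49
= 1666

1666


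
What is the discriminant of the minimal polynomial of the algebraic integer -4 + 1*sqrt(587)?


The element -4 + 1*sqrt(587) has minimal polynomial:
x^2 + 8*x - 571
Discriminant = (8)^2 - 4*(-571)
= 64 + 2284
= 2348

2348


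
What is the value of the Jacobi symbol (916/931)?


Compute (916/931) via quadratic reciprocity:
  pull out 2: (2/931) = -1  (since 931 mod 8 = 3)
  pull out 2: (2/931) = -1  (since 931 mod 8 = 3)
  reciprocity: (229/931) -> +(931/229)
  reduce: (15/229)
  reciprocity: (15/229) -> +(229/15)
  reduce: (4/15)
  pull out 2: (2/15) = +1  (since 15 mod 8 = 7)
  pull out 2: (2/15) = +1  (since 15 mod 8 = 7)
  (1/15) = 1
Product of signs = 1

1


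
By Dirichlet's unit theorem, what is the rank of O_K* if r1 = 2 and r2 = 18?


By Dirichlet's unit theorem:
rank = r1 + r2 - 1
= 2 + 18 - 1
= 19

19


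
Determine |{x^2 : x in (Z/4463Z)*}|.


For prime p, the number of non-zero quadratic residues is (p-1)/2.
= (4463-1)/2
= 2231

2231


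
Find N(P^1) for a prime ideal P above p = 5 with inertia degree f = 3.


N(P^a) = p^(a*f)
= 5^(1*3)
= 5^3
= 125

125


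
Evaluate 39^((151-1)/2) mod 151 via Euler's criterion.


p = 151 is prime and the exponent is (p-1)/2 = 75, so by Euler's criterion 39^75 = (39/151) = +1 or -1 mod 151.
Compute by square-and-multiply:
  75 = 64 + 8 + 2 + 1 (binary 1001011)
  Repeated squaring mod 151: 39^1 = 39, 39^2 = 11, 39^4 = 121, 39^8 = 145, 39^16 = 36, 39^32 = 88, 39^64 = 43
  39^75 = 39^64 * 39^8 * 39^2 * 39^1 = 43 * 145 * 11 * 39 mod 151
    43 * 145 = 6235 = 44 mod 151
    44 * 11 = 484 = 31 mod 151
    31 * 39 = 1209 = 1 mod 151
  39^75 = 1 mod 151
Result 1: 39 is a quadratic residue mod 151.
39^75 mod 151 = 1

1


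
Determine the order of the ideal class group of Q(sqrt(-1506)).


K = Q(sqrt(-1506)). d mod 4 = 2, so D = disc(K) = 4d = -6024
h(K) equals the number of primitive reduced positive-definite forms (a, b, c) = a*x^2 + b*x*y + c*y^2 with b^2 - 4ac = D,
where reduced means |b| <= a <= c, with b >= 0 whenever |b| = a or a = c, and primitive means gcd(a, b, c) = 1.
Reduced forces 3a^2 <= |D| = 6024, so 1 <= a <= 44; b must have the parity of D, and c = (b^2 - D)/(4a) must be an integer >= a.
Enumerate a = 1..44, b in [-a, a]:
  a=1: (1, 0, 1506)  [1]
  a=2: (2, 0, 753)  [1]
  a=3: (3, 0, 502)  [1]
  a=4: none
  a=5: (5, -4, 302), (5, 4, 302)  [2]
  a=6: (6, 0, 251)  [1]
  a=7..9: none
  a=10: (10, -4, 151), (10, 4, 151)  [2]
  a=11: (11, -2, 137), (11, 2, 137)  [2]
  a=12..14: none
  a=15: (15, -6, 101), (15, 6, 101)  [2]
  a=16..21: none
  a=22: (22, -20, 73), (22, 20, 73)  [2]
  a=23: (23, -18, 69), (23, 18, 69)  [2]
  a=24: none
  a=25: (25, -24, 66), (25, 24, 66)  [2]
  a=26..29: none
  a=30: (30, -24, 55), (30, 24, 55)  [2]
  a=31..32: none
  a=33: (33, -24, 50), (33, 24, 50)  [2]
  a=34..36: none
  a=37: (37, -28, 46), (37, 28, 46)  [2]
  a=38..44: none
Total reduced forms: 1 + 1 + 1 + 2 + 1 + 2 + 2 + 2 + 2 + 2 + 2 + 2 + 2 + 2 = 24
h = 24

24


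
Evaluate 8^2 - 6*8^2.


x^2 - d*y^2
= 8^2 - 6*8^2
= 64 - 384
= -320

-320


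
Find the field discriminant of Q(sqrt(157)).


For K = Q(sqrt(d)) with d squarefree: disc(K) = d if d = 1 mod 4, and disc(K) = 4d if d = 2 or 3 mod 4.
Here d = 157, and d mod 4 = 1.
d = 1 mod 4 (O_K = Z[(1+sqrt(d))/2]), so disc(K) = d = 157

157


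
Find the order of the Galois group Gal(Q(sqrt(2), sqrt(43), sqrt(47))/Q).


The 3 square roots of distinct primes are multiplicatively independent over Q,
so [K:Q] = 2^3 and Gal(K/Q) is isomorphic to (Z/2Z)^3.
|Gal| = 2^3 = 8

8


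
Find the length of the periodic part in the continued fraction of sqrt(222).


Run the CF algorithm for sqrt(222).
a_0 = floor(sqrt(222)) = 14; set m_0=0, q_0=1.
Recurrence: m' = q*a - m,  q' = (d - m'^2)/q,  a' = floor((a_0 + m')/q').
  step 1: m=14, q=26, a=1
  step 2: m=12, q=3, a=8
  step 3: m=12, q=26, a=1
  step 4: m=14, q=1, a=28
a_4 = 2*a_0 = 28, so the period closes here.
sqrt(222) = [14; 1, 8, 1, 28]
Period length = 4

4


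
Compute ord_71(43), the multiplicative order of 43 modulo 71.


We want ord_71(43), the smallest k >= 1 with 43^k = 1 mod 71.
n = 71 = 71, phi(71) = 70; the order divides phi(n).
Divisors of 70: 1, 2, 5, 7, 10, 14, 35, 70
Repeated squaring mod 71: 43^1 = 43, 43^2 = 3, 43^4 = 9, 43^8 = 10, 43^16 = 29, 43^32 = 60, 43^64 = 50
Test divisors in increasing order:
  k=1: 43^1 = 43 mod 71
  k=2: 43^2 = 3 mod 71
  k=5: 43^5 = 9 * 43 = 32 mod 71
  k=7: 43^7 = 9 * 3 * 43 = 25 mod 71
  k=10: 43^10 = 10 * 3 = 30 mod 71
  k=14: 43^14 = 10 * 9 * 3 = 57 mod 71
  k=35: 43^35 = 60 * 3 * 43 = 1 mod 71  <- first divisor giving 1
Order = 35

35


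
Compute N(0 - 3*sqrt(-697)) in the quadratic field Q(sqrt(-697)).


N(a + b*sqrt(d)) = a^2 - d*b^2
= (0)^2 - (-697)*(-3)^2
= 0 + 6273
= 6273

6273


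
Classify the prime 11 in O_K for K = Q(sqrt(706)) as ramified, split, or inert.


K = Q(sqrt(706)). Since d mod 4 = 2, disc(K) = 2824.
Check p | disc: 2824 mod 11 = 8.
p does not divide disc. Compute Legendre symbol (d/p):
2^((11-1)/2) mod 11 = -1
(d/p) = -1, so p is inert: (p) stays prime with e=1, f=2, g=1.
Therefore p is inert.

inert


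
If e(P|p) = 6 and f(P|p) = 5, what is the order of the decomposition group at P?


|D_P| = e * f
= 6 * 5
= 30

30


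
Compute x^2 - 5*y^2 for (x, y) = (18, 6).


x^2 - d*y^2
= 18^2 - 5*6^2
= 324 - 180
= 144

144


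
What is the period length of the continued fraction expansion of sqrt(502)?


Run the CF algorithm for sqrt(502).
a_0 = floor(sqrt(502)) = 22; set m_0=0, q_0=1.
Recurrence: m' = q*a - m,  q' = (d - m'^2)/q,  a' = floor((a_0 + m')/q').
  step 1: m=22, q=18, a=2
  step 2: m=14, q=17, a=2
  step 3: m=20, q=6, a=7
  step 4: m=22, q=3, a=14
  step 5: m=20, q=34, a=1
  step 6: m=14, q=9, a=4
  step 7: m=22, q=2, a=22
  step 8: m=22, q=9, a=4
  step 9: m=14, q=34, a=1
  step 10: m=20, q=3, a=14
  step 11: m=22, q=6, a=7
  step 12: m=20, q=17, a=2
  step 13: m=14, q=18, a=2
  step 14: m=22, q=1, a=44
a_14 = 2*a_0 = 44, so the period closes here.
sqrt(502) = [22; 2, 2, 7, 14, 1, 4, 22, 4, 1, 14, 7, 2, 2, 44]
Period length = 14

14


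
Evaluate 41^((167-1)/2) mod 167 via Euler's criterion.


p = 167 is prime and the exponent is (p-1)/2 = 83, so by Euler's criterion 41^83 = (41/167) = +1 or -1 mod 167.
Compute by square-and-multiply:
  83 = 64 + 16 + 2 + 1 (binary 1010011)
  Repeated squaring mod 167: 41^1 = 41, 41^2 = 11, 41^4 = 121, 41^8 = 112, 41^16 = 19, 41^32 = 27, 41^64 = 61
  41^83 = 41^64 * 41^16 * 41^2 * 41^1 = 61 * 19 * 11 * 41 mod 167
    61 * 19 = 1159 = 157 mod 167
    157 * 11 = 1727 = 57 mod 167
    57 * 41 = 2337 = 166 mod 167
  41^83 = 166 mod 167
Result 166 = p - 1 = -1 mod 167: 41 is a quadratic non-residue mod 167. As a residue in [0, p-1] the value is 166.
41^83 mod 167 = 166

166


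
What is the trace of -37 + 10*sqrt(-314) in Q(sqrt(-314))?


Tr(a + b*sqrt(d)) = (a + b*sqrt(d)) + (a - b*sqrt(d)) = 2a
= 2 * (-37)
= -74

-74


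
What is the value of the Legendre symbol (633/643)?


p = 643 is prime, so compute (633/643) with the reciprocity algorithm (Jacobi-symbol steps: pull out 2s via (2/n), flip via reciprocity, reduce):
  reciprocity: (633/643) -> +(643/633)
  reduce: (10/633)
  pull out 2: (2/633) = +1  (since 633 mod 8 = 1)
  reciprocity: (5/633) -> +(633/5)
  reduce: (3/5)
  reciprocity: (3/5) -> +(5/3)
  reduce: (2/3)
  pull out 2: (2/3) = -1  (since 3 mod 8 = 3)
  (1/3) = 1
Product of signs = -1
(633/643) = -1

-1


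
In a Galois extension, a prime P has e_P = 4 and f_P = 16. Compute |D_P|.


|D_P| = e * f
= 4 * 16
= 64

64


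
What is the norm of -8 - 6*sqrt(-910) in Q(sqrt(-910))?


N(a + b*sqrt(d)) = a^2 - d*b^2
= (-8)^2 - (-910)*(-6)^2
= 64 + 32760
= 32824

32824


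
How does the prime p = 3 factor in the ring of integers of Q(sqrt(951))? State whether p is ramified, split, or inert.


K = Q(sqrt(951)). Since d mod 4 = 3, disc(K) = 3804.
Check p | disc: 3804 mod 3 = 0.
p divides disc, so p ramifies: (p) = P^2 with e=2, f=1, g=1.
Therefore p is ramified.

ramified


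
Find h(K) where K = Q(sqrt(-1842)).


K = Q(sqrt(-1842)). d mod 4 = 2, so D = disc(K) = 4d = -7368
h(K) equals the number of primitive reduced positive-definite forms (a, b, c) = a*x^2 + b*x*y + c*y^2 with b^2 - 4ac = D,
where reduced means |b| <= a <= c, with b >= 0 whenever |b| = a or a = c, and primitive means gcd(a, b, c) = 1.
Reduced forces 3a^2 <= |D| = 7368, so 1 <= a <= 49; b must have the parity of D, and c = (b^2 - D)/(4a) must be an integer >= a.
Enumerate a = 1..49, b in [-a, a]:
  a=1: (1, 0, 1842)  [1]
  a=2: (2, 0, 921)  [1]
  a=3: (3, 0, 614)  [1]
  a=4..5: none
  a=6: (6, 0, 307)  [1]
  a=7..12: none
  a=13: (13, -4, 142), (13, 4, 142)  [2]
  a=14..18: none
  a=19: (19, -2, 97), (19, 2, 97)  [2]
  a=20..25: none
  a=26: (26, -4, 71), (26, 4, 71)  [2]
  a=27..30: none
  a=31: (31, -14, 61), (31, 14, 61)  [2]
  a=32..37: none
  a=38: (38, -36, 57), (38, 36, 57)  [2]
  a=39: (39, -30, 53), (39, 30, 53)  [2]
  a=40..49: none
Total reduced forms: 1 + 1 + 1 + 1 + 2 + 2 + 2 + 2 + 2 + 2 = 16
h = 16

16


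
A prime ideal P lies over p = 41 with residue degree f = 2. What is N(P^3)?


N(P^a) = p^(a*f)
= 41^(3*2)
= 41^6
= 4750104241

4750104241


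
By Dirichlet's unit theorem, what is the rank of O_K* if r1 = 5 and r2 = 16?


By Dirichlet's unit theorem:
rank = r1 + r2 - 1
= 5 + 16 - 1
= 20

20


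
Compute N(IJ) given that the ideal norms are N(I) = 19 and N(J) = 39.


N(IJ) = N(I) * N(J)
= 19 * 39
= 741

741


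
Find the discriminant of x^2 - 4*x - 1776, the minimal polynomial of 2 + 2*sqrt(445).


The element 2 + 2*sqrt(445) has minimal polynomial:
x^2 - 4*x - 1776
Discriminant = (-4)^2 - 4*(-1776)
= 16 + 7104
= 7120

7120


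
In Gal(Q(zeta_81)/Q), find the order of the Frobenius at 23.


The Frobenius at p in Gal(Q(zeta_n)/Q) = (Z/nZ)* is the class of p, so its order is ord_81(23), the smallest k >= 1 with 23^k = 1 mod 81.
n = 81 = 3^4, phi(81) = 54; the order divides phi(n).
Divisors of 54: 1, 2, 3, 6, 9, 18, 27, 54
Repeated squaring mod 81: 23^1 = 23, 23^2 = 43, 23^4 = 67, 23^8 = 34, 23^16 = 22, 23^32 = 79
Test divisors in increasing order:
  k=1: 23^1 = 23 mod 81
  k=2: 23^2 = 43 mod 81
  k=3: 23^3 = 43 * 23 = 17 mod 81
  k=6: 23^6 = 67 * 43 = 46 mod 81
  k=9: 23^9 = 34 * 23 = 53 mod 81
  k=18: 23^18 = 22 * 43 = 55 mod 81
  k=27: 23^27 = 22 * 34 * 43 * 23 = 80 mod 81
  k=54: 23^54 = 79 * 22 * 67 * 43 = 1 mod 81  <- first divisor giving 1
Order = 54

54


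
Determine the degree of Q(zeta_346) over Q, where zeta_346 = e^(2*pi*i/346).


The degree equals Euler's totient phi(346).
346 = 2 * 173
phi(346) = 172

172


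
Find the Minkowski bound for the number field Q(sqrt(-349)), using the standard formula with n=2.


d = -349, d mod 4 = 3, so disc(K) = 4d = -1396; |disc(K)| = 1396
Imaginary quadratic field, so n = 2, s = r2 = 1, r1 = 0
M = (n!/n^n) * (4/pi)^s * sqrt(|disc(K)|) = (2!/2^2) * (4/pi)^1 * sqrt(1396)
= 0.5 * 1.273240 * 37.363083
= 23.7861

23.7861


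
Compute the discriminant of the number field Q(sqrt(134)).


For K = Q(sqrt(d)) with d squarefree: disc(K) = d if d = 1 mod 4, and disc(K) = 4d if d = 2 or 3 mod 4.
Here d = 134, and d mod 4 = 2.
d = 2 mod 4, not 1 (O_K = Z[sqrt(d)]), so disc(K) = 4d = 4 * (134) = 536

536


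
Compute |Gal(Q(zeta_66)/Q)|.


|Gal(Q(zeta_66)/Q)| = phi(66)
= 20

20


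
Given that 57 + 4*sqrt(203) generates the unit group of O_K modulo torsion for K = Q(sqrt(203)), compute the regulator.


epsilon = 57 + 4*sqrt(203)
= 113.9912
R = ln(113.9912)
= 4.7361

4.7361


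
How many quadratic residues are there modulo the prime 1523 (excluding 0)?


For prime p, the number of non-zero quadratic residues is (p-1)/2.
= (1523-1)/2
= 761

761


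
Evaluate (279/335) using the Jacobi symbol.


Compute (279/335) via quadratic reciprocity:
  reciprocity: (279/335) -> -(335/279)
  reduce: (56/279)
  pull out 2: (2/279) = +1  (since 279 mod 8 = 7)
  pull out 2: (2/279) = +1  (since 279 mod 8 = 7)
  pull out 2: (2/279) = +1  (since 279 mod 8 = 7)
  reciprocity: (7/279) -> -(279/7)
  reduce: (6/7)
  pull out 2: (2/7) = +1  (since 7 mod 8 = 7)
  reciprocity: (3/7) -> -(7/3)
  reduce: (1/3)
  (1/3) = 1
Product of signs = -1

-1


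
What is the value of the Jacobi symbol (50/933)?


Compute (50/933) via quadratic reciprocity:
  pull out 2: (2/933) = -1  (since 933 mod 8 = 5)
  reciprocity: (25/933) -> +(933/25)
  reduce: (8/25)
  pull out 2: (2/25) = +1  (since 25 mod 8 = 1)
  pull out 2: (2/25) = +1  (since 25 mod 8 = 1)
  pull out 2: (2/25) = +1  (since 25 mod 8 = 1)
  (1/25) = 1
Product of signs = -1

-1


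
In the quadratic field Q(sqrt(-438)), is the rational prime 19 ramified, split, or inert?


K = Q(sqrt(-438)). Since d mod 4 = 2, disc(K) = -1752.
Check p | disc: -1752 mod 19 = 15.
p does not divide disc. Compute Legendre symbol (d/p):
18^((19-1)/2) mod 19 = -1
(d/p) = -1, so p is inert: (p) stays prime with e=1, f=2, g=1.
Therefore p is inert.

inert


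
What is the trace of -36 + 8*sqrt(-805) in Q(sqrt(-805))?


Tr(a + b*sqrt(d)) = (a + b*sqrt(d)) + (a - b*sqrt(d)) = 2a
= 2 * (-36)
= -72

-72


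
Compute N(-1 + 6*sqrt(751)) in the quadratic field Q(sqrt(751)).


N(a + b*sqrt(d)) = a^2 - d*b^2
= (-1)^2 - (751)*(6)^2
= 1 - 27036
= -27035

-27035


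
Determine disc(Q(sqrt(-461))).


For K = Q(sqrt(d)) with d squarefree: disc(K) = d if d = 1 mod 4, and disc(K) = 4d if d = 2 or 3 mod 4.
Here d = -461, and d mod 4 = 3.
d = 3 mod 4, not 1 (O_K = Z[sqrt(d)]), so disc(K) = 4d = 4 * (-461) = -1844

-1844


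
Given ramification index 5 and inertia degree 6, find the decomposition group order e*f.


|D_P| = e * f
= 5 * 6
= 30

30


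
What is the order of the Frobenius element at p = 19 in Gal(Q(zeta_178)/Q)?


The Frobenius at p in Gal(Q(zeta_n)/Q) = (Z/nZ)* is the class of p, so its order is ord_178(19), the smallest k >= 1 with 19^k = 1 mod 178.
n = 178 = 2 * 89, phi(178) = 88; the order divides phi(n).
Divisors of 88: 1, 2, 4, 8, 11, 22, 44, 88
Repeated squaring mod 178: 19^1 = 19, 19^2 = 5, 19^4 = 25, 19^8 = 91, 19^16 = 93, 19^32 = 105, 19^64 = 167
Test divisors in increasing order:
  k=1: 19^1 = 19 mod 178
  k=2: 19^2 = 5 mod 178
  k=4: 19^4 = 25 mod 178
  k=8: 19^8 = 91 mod 178
  k=11: 19^11 = 91 * 5 * 19 = 101 mod 178
  k=22: 19^22 = 93 * 25 * 5 = 55 mod 178
  k=44: 19^44 = 105 * 91 * 25 = 177 mod 178
  k=88: 19^88 = 167 * 93 * 91 = 1 mod 178  <- first divisor giving 1
Order = 88

88


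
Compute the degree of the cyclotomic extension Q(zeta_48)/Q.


The degree equals Euler's totient phi(48).
48 = 2^4 * 3
phi(48) = 16

16


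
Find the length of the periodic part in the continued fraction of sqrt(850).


Run the CF algorithm for sqrt(850).
a_0 = floor(sqrt(850)) = 29; set m_0=0, q_0=1.
Recurrence: m' = q*a - m,  q' = (d - m'^2)/q,  a' = floor((a_0 + m')/q').
  step 1: m=29, q=9, a=6
  step 2: m=25, q=25, a=2
  step 3: m=25, q=9, a=6
  step 4: m=29, q=1, a=58
a_4 = 2*a_0 = 58, so the period closes here.
sqrt(850) = [29; 6, 2, 6, 58]
Period length = 4

4


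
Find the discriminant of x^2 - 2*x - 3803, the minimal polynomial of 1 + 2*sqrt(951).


The element 1 + 2*sqrt(951) has minimal polynomial:
x^2 - 2*x - 3803
Discriminant = (-2)^2 - 4*(-3803)
= 4 + 15212
= 15216

15216


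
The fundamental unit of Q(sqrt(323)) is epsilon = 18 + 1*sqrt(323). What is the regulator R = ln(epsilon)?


epsilon = 18 + 1*sqrt(323)
= 35.9722
R = ln(35.9722)
= 3.5827

3.5827


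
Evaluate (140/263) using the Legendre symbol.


p = 263 is prime, so compute (140/263) with the reciprocity algorithm (Jacobi-symbol steps: pull out 2s via (2/n), flip via reciprocity, reduce):
  pull out 2: (2/263) = +1  (since 263 mod 8 = 7)
  pull out 2: (2/263) = +1  (since 263 mod 8 = 7)
  reciprocity: (35/263) -> -(263/35)
  reduce: (18/35)
  pull out 2: (2/35) = -1  (since 35 mod 8 = 3)
  reciprocity: (9/35) -> +(35/9)
  reduce: (8/9)
  pull out 2: (2/9) = +1  (since 9 mod 8 = 1)
  pull out 2: (2/9) = +1  (since 9 mod 8 = 1)
  pull out 2: (2/9) = +1  (since 9 mod 8 = 1)
  (1/9) = 1
Product of signs = 1
(140/263) = 1

1


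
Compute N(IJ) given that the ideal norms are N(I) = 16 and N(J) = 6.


N(IJ) = N(I) * N(J)
= 16 * 6
= 96

96


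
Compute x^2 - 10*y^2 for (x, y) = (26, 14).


x^2 - d*y^2
= 26^2 - 10*14^2
= 676 - 1960
= -1284

-1284


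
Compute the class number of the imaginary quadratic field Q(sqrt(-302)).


K = Q(sqrt(-302)). d mod 4 = 2, so D = disc(K) = 4d = -1208
h(K) equals the number of primitive reduced positive-definite forms (a, b, c) = a*x^2 + b*x*y + c*y^2 with b^2 - 4ac = D,
where reduced means |b| <= a <= c, with b >= 0 whenever |b| = a or a = c, and primitive means gcd(a, b, c) = 1.
Reduced forces 3a^2 <= |D| = 1208, so 1 <= a <= 20; b must have the parity of D, and c = (b^2 - D)/(4a) must be an integer >= a.
Enumerate a = 1..20, b in [-a, a]:
  a=1: (1, 0, 302)  [1]
  a=2: (2, 0, 151)  [1]
  a=3: (3, -2, 101), (3, 2, 101)  [2]
  a=4..5: none
  a=6: (6, -4, 51), (6, 4, 51)  [2]
  a=7..8: none
  a=9: (9, -4, 34), (9, 4, 34)  [2]
  a=10..12: none
  a=13: (13, -12, 26), (13, 12, 26)  [2]
  a=14..16: none
  a=17: (17, -4, 18), (17, 4, 18)  [2]
  a=18..20: none
Total reduced forms: 1 + 1 + 2 + 2 + 2 + 2 + 2 = 12
h = 12

12


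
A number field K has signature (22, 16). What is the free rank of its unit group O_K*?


By Dirichlet's unit theorem:
rank = r1 + r2 - 1
= 22 + 16 - 1
= 37

37


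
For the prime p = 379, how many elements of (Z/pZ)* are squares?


For prime p, the number of non-zero quadratic residues is (p-1)/2.
= (379-1)/2
= 189

189


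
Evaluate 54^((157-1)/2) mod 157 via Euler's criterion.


p = 157 is prime and the exponent is (p-1)/2 = 78, so by Euler's criterion 54^78 = (54/157) = +1 or -1 mod 157.
Compute by square-and-multiply:
  78 = 64 + 8 + 4 + 2 (binary 1001110)
  Repeated squaring mod 157: 54^1 = 54, 54^2 = 90, 54^4 = 93, 54^8 = 14, 54^16 = 39, 54^32 = 108, 54^64 = 46
  54^78 = 54^64 * 54^8 * 54^4 * 54^2 = 46 * 14 * 93 * 90 mod 157
    46 * 14 = 644 = 16 mod 157
    16 * 93 = 1488 = 75 mod 157
    75 * 90 = 6750 = 156 mod 157
  54^78 = 156 mod 157
Result 156 = p - 1 = -1 mod 157: 54 is a quadratic non-residue mod 157. As a residue in [0, p-1] the value is 156.
54^78 mod 157 = 156

156


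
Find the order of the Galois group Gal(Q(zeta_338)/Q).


|Gal(Q(zeta_338)/Q)| = phi(338)
= 156

156


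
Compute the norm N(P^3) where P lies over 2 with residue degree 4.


N(P^a) = p^(a*f)
= 2^(3*4)
= 2^12
= 4096

4096


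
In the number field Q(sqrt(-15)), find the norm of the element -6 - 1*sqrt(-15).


N(a + b*sqrt(d)) = a^2 - d*b^2
= (-6)^2 - (-15)*(-1)^2
= 36 + 15
= 51

51


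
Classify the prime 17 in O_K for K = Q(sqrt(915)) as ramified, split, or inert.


K = Q(sqrt(915)). Since d mod 4 = 3, disc(K) = 3660.
Check p | disc: 3660 mod 17 = 5.
p does not divide disc. Compute Legendre symbol (d/p):
14^((17-1)/2) mod 17 = -1
(d/p) = -1, so p is inert: (p) stays prime with e=1, f=2, g=1.
Therefore p is inert.

inert


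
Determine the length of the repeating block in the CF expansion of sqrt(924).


Run the CF algorithm for sqrt(924).
a_0 = floor(sqrt(924)) = 30; set m_0=0, q_0=1.
Recurrence: m' = q*a - m,  q' = (d - m'^2)/q,  a' = floor((a_0 + m')/q').
  step 1: m=30, q=24, a=2
  step 2: m=18, q=25, a=1
  step 3: m=7, q=35, a=1
  step 4: m=28, q=4, a=14
  step 5: m=28, q=35, a=1
  step 6: m=7, q=25, a=1
  step 7: m=18, q=24, a=2
  step 8: m=30, q=1, a=60
a_8 = 2*a_0 = 60, so the period closes here.
sqrt(924) = [30; 2, 1, 1, 14, 1, 1, 2, 60]
Period length = 8

8


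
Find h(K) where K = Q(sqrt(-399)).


K = Q(sqrt(-399)). d mod 4 = 1, so D = disc(K) = d = -399
h(K) equals the number of primitive reduced positive-definite forms (a, b, c) = a*x^2 + b*x*y + c*y^2 with b^2 - 4ac = D,
where reduced means |b| <= a <= c, with b >= 0 whenever |b| = a or a = c, and primitive means gcd(a, b, c) = 1.
Reduced forces 3a^2 <= |D| = 399, so 1 <= a <= 11; b must have the parity of D, and c = (b^2 - D)/(4a) must be an integer >= a.
Enumerate a = 1..11, b in [-a, a]:
  a=1: (1, 1, 100)  [1]
  a=2: (2, -1, 50), (2, 1, 50)  [2]
  a=3: (3, 3, 34)  [1]
  a=4: (4, -1, 25), (4, 1, 25)  [2]
  a=5: (5, -1, 20), (5, 1, 20)  [2]
  a=6: (6, -3, 17), (6, 3, 17)  [2]
  a=7: (7, 7, 16)  [1]
  a=8: (8, -7, 14), (8, 7, 14)  [2]
  a=9: none
  a=10: (10, -9, 12), (10, 1, 10), (10, 9, 12)  [3]
  a=11: none
Total reduced forms: 1 + 2 + 1 + 2 + 2 + 2 + 1 + 2 + 3 = 16
h = 16

16


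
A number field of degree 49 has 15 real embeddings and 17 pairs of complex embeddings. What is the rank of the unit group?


By Dirichlet's unit theorem:
rank = r1 + r2 - 1
= 15 + 17 - 1
= 31

31


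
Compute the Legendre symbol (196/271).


p = 271 is prime, so compute (196/271) with the reciprocity algorithm (Jacobi-symbol steps: pull out 2s via (2/n), flip via reciprocity, reduce):
  pull out 2: (2/271) = +1  (since 271 mod 8 = 7)
  pull out 2: (2/271) = +1  (since 271 mod 8 = 7)
  reciprocity: (49/271) -> +(271/49)
  reduce: (26/49)
  pull out 2: (2/49) = +1  (since 49 mod 8 = 1)
  reciprocity: (13/49) -> +(49/13)
  reduce: (10/13)
  pull out 2: (2/13) = -1  (since 13 mod 8 = 5)
  reciprocity: (5/13) -> +(13/5)
  reduce: (3/5)
  reciprocity: (3/5) -> +(5/3)
  reduce: (2/3)
  pull out 2: (2/3) = -1  (since 3 mod 8 = 3)
  (1/3) = 1
Product of signs = 1
(196/271) = 1

1


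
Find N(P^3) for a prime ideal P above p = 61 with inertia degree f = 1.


N(P^a) = p^(a*f)
= 61^(3*1)
= 61^3
= 226981

226981


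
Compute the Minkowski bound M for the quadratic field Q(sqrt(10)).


d = 10, d mod 4 = 2, so disc(K) = 4d = 40; |disc(K)| = 40
Real quadratic field, so n = 2, s = r2 = 0, r1 = 2
M = (n!/n^n) * (4/pi)^s * sqrt(|disc(K)|) = (2!/2^2) * (4/pi)^0 * sqrt(40)
= 0.5 * 1.000000 * 6.324555
= 3.1623

3.1623


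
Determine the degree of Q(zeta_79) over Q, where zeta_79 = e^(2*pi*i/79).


The degree equals Euler's totient phi(79).
79 = 79
phi(79) = 78

78


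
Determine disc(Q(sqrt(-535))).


For K = Q(sqrt(d)) with d squarefree: disc(K) = d if d = 1 mod 4, and disc(K) = 4d if d = 2 or 3 mod 4.
Here d = -535, and d mod 4 = 1.
d = 1 mod 4 (O_K = Z[(1+sqrt(d))/2]), so disc(K) = d = -535

-535


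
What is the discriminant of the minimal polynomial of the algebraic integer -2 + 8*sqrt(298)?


The element -2 + 8*sqrt(298) has minimal polynomial:
x^2 + 4*x - 19068
Discriminant = (4)^2 - 4*(-19068)
= 16 + 76272
= 76288

76288


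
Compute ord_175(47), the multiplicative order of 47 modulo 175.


We want ord_175(47), the smallest k >= 1 with 47^k = 1 mod 175.
n = 175 = 5^2 * 7, phi(175) = 120; the order divides phi(n).
Divisors of 120: 1, 2, 3, 4, 5, 6, 8, 10, 12, 15, 20, 24, 30, 40, 60, 120
Repeated squaring mod 175: 47^1 = 47, 47^2 = 109, 47^4 = 156, 47^8 = 11, 47^16 = 121, 47^32 = 116, 47^64 = 156
Test divisors in increasing order:
  k=1: 47^1 = 47 mod 175
  k=2: 47^2 = 109 mod 175
  k=3: 47^3 = 109 * 47 = 48 mod 175
  k=4: 47^4 = 156 mod 175
  k=5: 47^5 = 156 * 47 = 157 mod 175
  k=6: 47^6 = 156 * 109 = 29 mod 175
  k=8: 47^8 = 11 mod 175
  k=10: 47^10 = 11 * 109 = 149 mod 175
  k=12: 47^12 = 11 * 156 = 141 mod 175
  k=15: 47^15 = 11 * 156 * 109 * 47 = 118 mod 175
  k=20: 47^20 = 121 * 156 = 151 mod 175
  k=24: 47^24 = 121 * 11 = 106 mod 175
  k=30: 47^30 = 121 * 11 * 156 * 109 = 99 mod 175
  k=40: 47^40 = 116 * 11 = 51 mod 175
  k=60: 47^60 = 116 * 121 * 11 * 156 = 1 mod 175  <- first divisor giving 1
Order = 60

60


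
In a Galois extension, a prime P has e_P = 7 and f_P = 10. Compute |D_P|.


|D_P| = e * f
= 7 * 10
= 70

70


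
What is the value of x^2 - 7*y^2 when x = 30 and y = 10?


x^2 - d*y^2
= 30^2 - 7*10^2
= 900 - 700
= 200

200


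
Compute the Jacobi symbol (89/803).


Compute (89/803) via quadratic reciprocity:
  reciprocity: (89/803) -> +(803/89)
  reduce: (2/89)
  pull out 2: (2/89) = +1  (since 89 mod 8 = 1)
  (1/89) = 1
Product of signs = 1

1


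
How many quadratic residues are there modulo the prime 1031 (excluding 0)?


For prime p, the number of non-zero quadratic residues is (p-1)/2.
= (1031-1)/2
= 515

515


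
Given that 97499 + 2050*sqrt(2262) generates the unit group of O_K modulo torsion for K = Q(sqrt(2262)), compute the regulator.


epsilon = 97499 + 2050*sqrt(2262)
= 194998.0000
R = ln(194998.0000)
= 12.1807

12.1807


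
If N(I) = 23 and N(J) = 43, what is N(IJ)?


N(IJ) = N(I) * N(J)
= 23 * 43
= 989

989


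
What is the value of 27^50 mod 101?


p = 101 is prime and the exponent is (p-1)/2 = 50, so by Euler's criterion 27^50 = (27/101) = +1 or -1 mod 101.
Compute by square-and-multiply:
  50 = 32 + 16 + 2 (binary 110010)
  Repeated squaring mod 101: 27^1 = 27, 27^2 = 22, 27^4 = 80, 27^8 = 37, 27^16 = 56, 27^32 = 5
  27^50 = 27^32 * 27^16 * 27^2 = 5 * 56 * 22 mod 101
    5 * 56 = 280 = 78 mod 101
    78 * 22 = 1716 = 100 mod 101
  27^50 = 100 mod 101
Result 100 = p - 1 = -1 mod 101: 27 is a quadratic non-residue mod 101. As a residue in [0, p-1] the value is 100.
27^50 mod 101 = 100

100


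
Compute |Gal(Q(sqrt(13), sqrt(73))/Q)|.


The 2 square roots of distinct primes are multiplicatively independent over Q,
so [K:Q] = 2^2 and Gal(K/Q) is isomorphic to (Z/2Z)^2.
|Gal| = 2^2 = 4

4


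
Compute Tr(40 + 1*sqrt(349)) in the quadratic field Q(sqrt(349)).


Tr(a + b*sqrt(d)) = (a + b*sqrt(d)) + (a - b*sqrt(d)) = 2a
= 2 * (40)
= 80

80


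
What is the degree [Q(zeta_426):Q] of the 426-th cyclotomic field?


The degree equals Euler's totient phi(426).
426 = 2 * 3 * 71
phi(426) = 140

140


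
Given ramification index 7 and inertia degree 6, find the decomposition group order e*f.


|D_P| = e * f
= 7 * 6
= 42

42


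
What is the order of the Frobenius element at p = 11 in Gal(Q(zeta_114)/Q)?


The Frobenius at p in Gal(Q(zeta_n)/Q) = (Z/nZ)* is the class of p, so its order is ord_114(11), the smallest k >= 1 with 11^k = 1 mod 114.
n = 114 = 2 * 3 * 19, phi(114) = 36; the order divides phi(n).
Divisors of 36: 1, 2, 3, 4, 6, 9, 12, 18, 36
Repeated squaring mod 114: 11^1 = 11, 11^2 = 7, 11^4 = 49, 11^8 = 7, 11^16 = 49, 11^32 = 7
Test divisors in increasing order:
  k=1: 11^1 = 11 mod 114
  k=2: 11^2 = 7 mod 114
  k=3: 11^3 = 7 * 11 = 77 mod 114
  k=4: 11^4 = 49 mod 114
  k=6: 11^6 = 49 * 7 = 1 mod 114  <- first divisor giving 1
Order = 6

6


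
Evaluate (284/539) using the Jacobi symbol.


Compute (284/539) via quadratic reciprocity:
  pull out 2: (2/539) = -1  (since 539 mod 8 = 3)
  pull out 2: (2/539) = -1  (since 539 mod 8 = 3)
  reciprocity: (71/539) -> -(539/71)
  reduce: (42/71)
  pull out 2: (2/71) = +1  (since 71 mod 8 = 7)
  reciprocity: (21/71) -> +(71/21)
  reduce: (8/21)
  pull out 2: (2/21) = -1  (since 21 mod 8 = 5)
  pull out 2: (2/21) = -1  (since 21 mod 8 = 5)
  pull out 2: (2/21) = -1  (since 21 mod 8 = 5)
  (1/21) = 1
Product of signs = 1

1


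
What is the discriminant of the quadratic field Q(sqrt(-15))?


For K = Q(sqrt(d)) with d squarefree: disc(K) = d if d = 1 mod 4, and disc(K) = 4d if d = 2 or 3 mod 4.
Here d = -15, and d mod 4 = 1.
d = 1 mod 4 (O_K = Z[(1+sqrt(d))/2]), so disc(K) = d = -15

-15


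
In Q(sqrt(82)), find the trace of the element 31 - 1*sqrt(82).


Tr(a + b*sqrt(d)) = (a + b*sqrt(d)) + (a - b*sqrt(d)) = 2a
= 2 * (31)
= 62

62


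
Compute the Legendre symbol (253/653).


p = 653 is prime, so compute (253/653) with the reciprocity algorithm (Jacobi-symbol steps: pull out 2s via (2/n), flip via reciprocity, reduce):
  reciprocity: (253/653) -> +(653/253)
  reduce: (147/253)
  reciprocity: (147/253) -> +(253/147)
  reduce: (106/147)
  pull out 2: (2/147) = -1  (since 147 mod 8 = 3)
  reciprocity: (53/147) -> +(147/53)
  reduce: (41/53)
  reciprocity: (41/53) -> +(53/41)
  reduce: (12/41)
  pull out 2: (2/41) = +1  (since 41 mod 8 = 1)
  pull out 2: (2/41) = +1  (since 41 mod 8 = 1)
  reciprocity: (3/41) -> +(41/3)
  reduce: (2/3)
  pull out 2: (2/3) = -1  (since 3 mod 8 = 3)
  (1/3) = 1
Product of signs = 1
(253/653) = 1

1


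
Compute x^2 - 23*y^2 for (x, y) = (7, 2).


x^2 - d*y^2
= 7^2 - 23*2^2
= 49 - 92
= -43

-43


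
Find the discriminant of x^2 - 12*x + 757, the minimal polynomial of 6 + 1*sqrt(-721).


The element 6 + 1*sqrt(-721) has minimal polynomial:
x^2 - 12*x + 757
Discriminant = (-12)^2 - 4*(757)
= 144 - 3028
= -2884

-2884


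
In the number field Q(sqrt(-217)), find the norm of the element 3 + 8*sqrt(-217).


N(a + b*sqrt(d)) = a^2 - d*b^2
= (3)^2 - (-217)*(8)^2
= 9 + 13888
= 13897

13897


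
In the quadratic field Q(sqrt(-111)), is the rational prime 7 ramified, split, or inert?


K = Q(sqrt(-111)). Since d mod 4 = 1, disc(K) = -111.
Check p | disc: -111 mod 7 = 1.
p does not divide disc. Compute Legendre symbol (d/p):
1^((7-1)/2) mod 7 = 1
(d/p) = 1, so p splits: (p) = P*P' with e=1, f=1, g=2.
Therefore p is split.

split


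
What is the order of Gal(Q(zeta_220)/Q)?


|Gal(Q(zeta_220)/Q)| = phi(220)
= 80

80


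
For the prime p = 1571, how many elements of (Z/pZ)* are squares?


For prime p, the number of non-zero quadratic residues is (p-1)/2.
= (1571-1)/2
= 785

785


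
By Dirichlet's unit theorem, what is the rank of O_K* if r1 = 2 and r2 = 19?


By Dirichlet's unit theorem:
rank = r1 + r2 - 1
= 2 + 19 - 1
= 20

20


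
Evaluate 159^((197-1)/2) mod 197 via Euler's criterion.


p = 197 is prime and the exponent is (p-1)/2 = 98, so by Euler's criterion 159^98 = (159/197) = +1 or -1 mod 197.
Compute by square-and-multiply:
  98 = 64 + 32 + 2 (binary 1100010)
  Repeated squaring mod 197: 159^1 = 159, 159^2 = 65, 159^4 = 88, 159^8 = 61, 159^16 = 175, 159^32 = 90, 159^64 = 23
  159^98 = 159^64 * 159^32 * 159^2 = 23 * 90 * 65 mod 197
    23 * 90 = 2070 = 100 mod 197
    100 * 65 = 6500 = 196 mod 197
  159^98 = 196 mod 197
Result 196 = p - 1 = -1 mod 197: 159 is a quadratic non-residue mod 197. As a residue in [0, p-1] the value is 196.
159^98 mod 197 = 196

196


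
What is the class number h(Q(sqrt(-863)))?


K = Q(sqrt(-863)). d mod 4 = 1, so D = disc(K) = d = -863
h(K) equals the number of primitive reduced positive-definite forms (a, b, c) = a*x^2 + b*x*y + c*y^2 with b^2 - 4ac = D,
where reduced means |b| <= a <= c, with b >= 0 whenever |b| = a or a = c, and primitive means gcd(a, b, c) = 1.
Reduced forces 3a^2 <= |D| = 863, so 1 <= a <= 16; b must have the parity of D, and c = (b^2 - D)/(4a) must be an integer >= a.
Enumerate a = 1..16, b in [-a, a]:
  a=1: (1, 1, 216)  [1]
  a=2: (2, -1, 108), (2, 1, 108)  [2]
  a=3: (3, -1, 72), (3, 1, 72)  [2]
  a=4: (4, -1, 54), (4, 1, 54)  [2]
  a=5: none
  a=6: (6, -5, 37), (6, -1, 36), (6, 1, 36), (6, 5, 37)  [4]
  a=7: none
  a=8: (8, -1, 27), (8, 1, 27)  [2]
  a=9: (9, -1, 24), (9, 1, 24)  [2]
  a=10..11: none
  a=12: (12, -7, 19), (12, -1, 18), (12, 1, 18), (12, 7, 19)  [4]
  a=13..15: none
  a=16: (16, -15, 17), (16, 15, 17)  [2]
Total reduced forms: 1 + 2 + 2 + 2 + 4 + 2 + 2 + 4 + 2 = 21
h = 21

21


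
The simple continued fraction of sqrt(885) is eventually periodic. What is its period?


Run the CF algorithm for sqrt(885).
a_0 = floor(sqrt(885)) = 29; set m_0=0, q_0=1.
Recurrence: m' = q*a - m,  q' = (d - m'^2)/q,  a' = floor((a_0 + m')/q').
  step 1: m=29, q=44, a=1
  step 2: m=15, q=15, a=2
  step 3: m=15, q=44, a=1
  step 4: m=29, q=1, a=58
a_4 = 2*a_0 = 58, so the period closes here.
sqrt(885) = [29; 1, 2, 1, 58]
Period length = 4

4


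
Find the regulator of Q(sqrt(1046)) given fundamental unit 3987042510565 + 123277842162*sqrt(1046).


epsilon = 3987042510565 + 123277842162*sqrt(1046)
= 7.9741e+12
R = ln(7.9741e+12)
= 29.7072

29.7072


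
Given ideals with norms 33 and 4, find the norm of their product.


N(IJ) = N(I) * N(J)
= 33 * 4
= 132

132


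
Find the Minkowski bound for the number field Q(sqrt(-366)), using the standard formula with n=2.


d = -366, d mod 4 = 2, so disc(K) = 4d = -1464; |disc(K)| = 1464
Imaginary quadratic field, so n = 2, s = r2 = 1, r1 = 0
M = (n!/n^n) * (4/pi)^s * sqrt(|disc(K)|) = (2!/2^2) * (4/pi)^1 * sqrt(1464)
= 0.5 * 1.273240 * 38.262253
= 24.3585

24.3585


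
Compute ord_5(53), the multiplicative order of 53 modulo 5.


We want ord_5(53), the smallest k >= 1 with 53^k = 1 mod 5.
n = 5 = 5, phi(5) = 4; the order divides phi(n).
Divisors of 4: 1, 2, 4
Repeated squaring mod 5: 53^1 = 3, 53^2 = 4, 53^4 = 1
Test divisors in increasing order:
  k=1: 53^1 = 3 mod 5
  k=2: 53^2 = 4 mod 5
  k=4: 53^4 = 1 mod 5  <- first divisor giving 1
Order = 4

4


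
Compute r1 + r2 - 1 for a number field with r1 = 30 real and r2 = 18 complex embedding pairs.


By Dirichlet's unit theorem:
rank = r1 + r2 - 1
= 30 + 18 - 1
= 47

47


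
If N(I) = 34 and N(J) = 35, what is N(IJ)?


N(IJ) = N(I) * N(J)
= 34 * 35
= 1190

1190


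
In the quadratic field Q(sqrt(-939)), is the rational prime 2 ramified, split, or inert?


K = Q(sqrt(-939)). Since d mod 4 = 1, disc(K) = -939.
Check p | disc: -939 mod 2 = 1.
p=2 does not divide disc (d is 1 mod 4). 2 splits iff d = 1 mod 8.
d mod 8 = 5, so (d/2) = -1.
(d/p) = -1, so p is inert: (p) stays prime with e=1, f=2, g=1.
Therefore p is inert.

inert


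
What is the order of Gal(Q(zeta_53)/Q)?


|Gal(Q(zeta_53)/Q)| = phi(53)
= 52

52


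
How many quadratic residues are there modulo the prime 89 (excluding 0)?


For prime p, the number of non-zero quadratic residues is (p-1)/2.
= (89-1)/2
= 44

44


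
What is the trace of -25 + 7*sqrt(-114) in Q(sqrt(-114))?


Tr(a + b*sqrt(d)) = (a + b*sqrt(d)) + (a - b*sqrt(d)) = 2a
= 2 * (-25)
= -50

-50


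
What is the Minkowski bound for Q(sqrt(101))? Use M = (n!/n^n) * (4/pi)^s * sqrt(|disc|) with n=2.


d = 101, d mod 4 = 1, so disc(K) = d = 101; |disc(K)| = 101
Real quadratic field, so n = 2, s = r2 = 0, r1 = 2
M = (n!/n^n) * (4/pi)^s * sqrt(|disc(K)|) = (2!/2^2) * (4/pi)^0 * sqrt(101)
= 0.5 * 1.000000 * 10.049876
= 5.0249

5.0249


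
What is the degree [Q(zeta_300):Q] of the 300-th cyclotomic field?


The degree equals Euler's totient phi(300).
300 = 2^2 * 3 * 5^2
phi(300) = 80

80
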